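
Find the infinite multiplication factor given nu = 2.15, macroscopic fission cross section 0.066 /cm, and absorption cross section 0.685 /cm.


k_inf = nu * Sigma_f / Sigma_a
k_inf = 2.15 * 0.066 / 0.685
k_inf = 0.20715

0.20715


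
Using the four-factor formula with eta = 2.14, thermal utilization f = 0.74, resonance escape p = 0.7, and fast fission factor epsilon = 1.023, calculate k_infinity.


k_inf = eta * f * p * epsilon
k_inf = 2.14 * 0.74 * 0.7 * 1.023
k_inf = 1.1340

1.1340


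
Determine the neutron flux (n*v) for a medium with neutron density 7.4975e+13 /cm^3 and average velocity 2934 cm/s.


phi = n * v
phi = 7.4975e+13 * 2934
phi = 2.1998e+17 /cm^2/s

2.1998e+17


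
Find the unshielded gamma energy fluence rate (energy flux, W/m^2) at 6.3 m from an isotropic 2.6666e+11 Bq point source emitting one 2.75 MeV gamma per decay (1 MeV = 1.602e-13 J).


psi = A * E * 1.602e-13 / (4*pi*r^2)
psi = 2.6666e+11 * 2.75 * 1.602e-13 / (4*pi*6.3^2)
psi = 2.3554e-04 W/m^2

2.3554e-04


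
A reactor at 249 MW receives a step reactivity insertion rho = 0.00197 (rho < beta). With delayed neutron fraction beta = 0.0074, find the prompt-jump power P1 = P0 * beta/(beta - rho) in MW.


P1/P0 = beta / (beta - rho)
P1/P0 = 0.0074 / (0.0074 - 0.00197) = 1.362799
P1 = 249 * 1.362799 = 339.34 MW

339.34


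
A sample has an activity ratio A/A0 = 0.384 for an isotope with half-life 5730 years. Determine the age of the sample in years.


lambda = ln(2) / t_half = ln(2) / 5730 = 1.209681e-04 /yr
t = -ln(A/A0) / lambda
t = -ln(0.384) / 1.209681e-04
t = 7912.1 yr

7912.1


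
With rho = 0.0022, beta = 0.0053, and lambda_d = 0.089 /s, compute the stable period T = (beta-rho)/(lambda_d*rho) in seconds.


T = (beta - rho) / (lambda_d * rho)
T = (0.0053 - 0.0022) / (0.089 * 0.0022)
T = 15.832 s

15.832


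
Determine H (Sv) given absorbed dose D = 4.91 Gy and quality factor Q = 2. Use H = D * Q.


H = D * Q
H = 4.91 * 2
H = 9.8200 Sv

9.8200


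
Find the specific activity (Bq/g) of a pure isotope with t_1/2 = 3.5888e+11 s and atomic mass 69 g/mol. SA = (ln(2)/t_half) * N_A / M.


lambda = ln(2) / t_half = ln(2) / 3.5888e+11 = 1.931418e-12 /s
SA = lambda * N_A / M
SA = 1.931418e-12 * 6.022e23 / 69
SA = 1.6857e+10 Bq/g

1.6857e+10


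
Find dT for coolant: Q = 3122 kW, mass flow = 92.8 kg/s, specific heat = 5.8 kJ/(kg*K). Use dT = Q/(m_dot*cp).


dT = Q / (m_dot * cp)
dT = 3122 / (92.8 * 5.8)
dT = 5.8004 C

5.8004


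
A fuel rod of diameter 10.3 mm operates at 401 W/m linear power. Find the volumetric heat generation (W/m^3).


r = D / 2 / 1000 = 10.3 / 2 / 1000 = 0.00515 m
q''' = q' / (pi * r^2)
q''' = 401 / (pi * 0.00515^2)
q''' = 4.8126e+06 W/m^3

4.8126e+06


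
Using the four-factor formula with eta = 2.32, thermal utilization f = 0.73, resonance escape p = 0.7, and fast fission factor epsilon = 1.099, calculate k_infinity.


k_inf = eta * f * p * epsilon
k_inf = 2.32 * 0.73 * 0.7 * 1.099
k_inf = 1.3029

1.3029


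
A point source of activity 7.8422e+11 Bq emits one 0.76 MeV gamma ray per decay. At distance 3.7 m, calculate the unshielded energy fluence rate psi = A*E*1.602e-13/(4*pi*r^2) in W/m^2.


psi = A * E * 1.602e-13 / (4*pi*r^2)
psi = 7.8422e+11 * 0.76 * 1.602e-13 / (4*pi*3.7^2)
psi = 5.5501e-04 W/m^2

5.5501e-04


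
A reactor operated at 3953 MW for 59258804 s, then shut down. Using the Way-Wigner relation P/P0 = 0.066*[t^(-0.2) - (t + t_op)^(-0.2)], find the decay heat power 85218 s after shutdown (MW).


P/P0 = 0.066 * [t^(-0.2) - (t + t_op)^(-0.2)]
P/P0 = 0.066 * [85218^(-0.2) - (85218 + 59258804)^(-0.2)]
P/P0 = 0.066 * [0.1032509 - 0.02788204] = 0.004974345
P = 3953 * 0.004974345 = 19.664 MW

19.664


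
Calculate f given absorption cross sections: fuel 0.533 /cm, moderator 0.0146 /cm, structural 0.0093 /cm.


f = Sigma_a_fuel / (Sigma_a_fuel + Sigma_a_mod + Sigma_a_other)
f = 0.533 / (0.533 + 0.0146 + 0.0093)
f = 0.95708

0.95708


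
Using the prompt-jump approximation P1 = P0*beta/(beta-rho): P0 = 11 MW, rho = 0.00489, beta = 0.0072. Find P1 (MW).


P1/P0 = beta / (beta - rho)
P1/P0 = 0.0072 / (0.0072 - 0.00489) = 3.116883
P1 = 11 * 3.116883 = 34.286 MW

34.286


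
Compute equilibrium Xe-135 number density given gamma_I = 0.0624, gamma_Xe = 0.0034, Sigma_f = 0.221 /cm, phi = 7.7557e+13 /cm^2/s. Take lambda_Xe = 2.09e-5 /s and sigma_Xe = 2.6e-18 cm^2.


Xe_eq = (gamma_I + gamma_Xe) * Sigma_f * phi / (lambda_Xe + sigma_Xe * phi)
Numerator = (0.0624 + 0.0034) * 0.221 * 7.7557e+13 = 1.127818e+12
Denominator = 2.09e-5 + 2.6e-18 * 7.7557e+13 = 2.225482e-04
Xe_eq = 1.127818e+12 / 2.225482e-04 = 5.0677e+15 /cm^3

5.0677e+15


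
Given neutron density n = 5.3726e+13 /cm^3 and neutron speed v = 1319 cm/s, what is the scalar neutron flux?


phi = n * v
phi = 5.3726e+13 * 1319
phi = 7.0865e+16 /cm^2/s

7.0865e+16


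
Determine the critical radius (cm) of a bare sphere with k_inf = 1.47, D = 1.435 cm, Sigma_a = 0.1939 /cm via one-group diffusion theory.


L^2 = D / Sigma_a = 1.435 / 0.1939 = 7.400722 cm^2
B_m^2 = (k_inf - 1) / L^2 = (1.47 - 1) / 7.400722 = 0.06350732 /cm^2
For a bare sphere: B_g = pi/R, so R_c = pi / sqrt(B_m^2)
R_c = pi / sqrt(0.06350732) = 12.466 cm

12.466


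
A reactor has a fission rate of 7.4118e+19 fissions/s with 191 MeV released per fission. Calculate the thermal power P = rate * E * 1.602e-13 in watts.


P = fission_rate * E_MeV * 1.602e-13
P = 7.4118e+19 * 191 * 1.602e-13
P = 2.2679e+09 W

2.2679e+09


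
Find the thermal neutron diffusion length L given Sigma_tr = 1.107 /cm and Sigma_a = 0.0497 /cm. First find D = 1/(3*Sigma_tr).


D = 1 / (3 * Sigma_tr) = 1 / (3 * 1.107) = 0.3011141 cm
L = sqrt(D / Sigma_a)
L = sqrt(0.3011141 / 0.0497)
L = 2.4614 cm

2.4614


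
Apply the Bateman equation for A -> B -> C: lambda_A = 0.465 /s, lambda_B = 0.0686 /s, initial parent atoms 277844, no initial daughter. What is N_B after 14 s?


N_B(t) = lambda_A * N_A0 / (lambda_B - lambda_A) * [exp(-lambda_A*t) - exp(-lambda_B*t)]
exp(-0.465*14) = 0.001488480; exp(-0.0686*14) = 0.3827398
N_B = 0.465 * 277844 / (0.0686 - 0.465) * (0.001488480 - 0.3827398)
N_B = 124260

124260


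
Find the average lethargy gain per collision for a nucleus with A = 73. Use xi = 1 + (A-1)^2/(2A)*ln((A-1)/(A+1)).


xi = 1 + (A-1)^2/(2A) * ln((A-1)/(A+1))
xi = 1 + (73-1)^2/(2*73) * ln((73-1)/(73 +1))
xi = 0.027149

0.027149


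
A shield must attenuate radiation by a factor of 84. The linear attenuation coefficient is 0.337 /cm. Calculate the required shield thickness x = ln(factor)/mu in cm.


x = ln(factor) / mu
x = ln(84) / 0.337
x = 13.148 cm

13.148


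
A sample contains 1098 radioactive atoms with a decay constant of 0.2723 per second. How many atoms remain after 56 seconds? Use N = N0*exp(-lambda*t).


N = N0 * exp(-lambda * t)
N = 1098 * exp(-0.2723 * 56)
N = 2.6190e-04

2.6190e-04


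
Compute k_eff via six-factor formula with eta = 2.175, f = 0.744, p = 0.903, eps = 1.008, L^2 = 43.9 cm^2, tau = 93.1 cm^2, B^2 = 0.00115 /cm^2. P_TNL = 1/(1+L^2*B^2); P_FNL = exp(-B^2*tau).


k_inf = eta*f*p*eps = 2.175*0.744*0.903*1.008 = 1.472924
P_TNL = 1/(1 + L^2*B^2) = 1/(1 + 43.9*0.00115) = 0.9519412
P_FNL = exp(-B^2*tau) = exp(-0.00115*93.1) = 0.8984673
k_eff = k_inf * P_TNL * P_FNL = 1.472924 * 0.9519412 * 0.8984673
k_eff = 1.2598

1.2598


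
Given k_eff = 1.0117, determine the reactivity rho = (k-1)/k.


rho = (k_eff - 1) / k_eff
rho = (1.0117 - 1) / 1.0117
rho = 0.011565

0.011565


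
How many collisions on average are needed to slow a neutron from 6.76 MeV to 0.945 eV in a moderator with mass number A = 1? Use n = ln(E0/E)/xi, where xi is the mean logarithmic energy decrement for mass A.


xi = 1 + (A-1)^2/(2A)*ln((A-1)/(A+1)) = 1 (for A = 1)
n = ln(E0/E) / xi
n = ln(6.76e6 / 0.945) / 1
n = ln(7.153439e+06) / 1 = 15.783

15.783


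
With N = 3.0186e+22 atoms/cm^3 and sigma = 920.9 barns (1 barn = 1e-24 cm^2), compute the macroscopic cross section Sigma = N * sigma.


Sigma = N * sigma_barns * 1e-24
Sigma = 3.0186e+22 * 920.9 * 1e-24
Sigma = 27.798 /cm

27.798


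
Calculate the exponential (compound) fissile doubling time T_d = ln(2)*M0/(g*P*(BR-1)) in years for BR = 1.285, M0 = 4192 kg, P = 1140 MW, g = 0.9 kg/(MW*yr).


Breeding gain G = BR - 1 = 1.285 - 1 = 0.285
Fissile production rate = g * P * G = 0.9 * 1140 * 0.285 = 292.41 kg/yr
T_d = ln(2) * M0 / (g * P * G)
T_d = ln(2) * 4192 / 292.41 = 9.9370 yr

9.9370


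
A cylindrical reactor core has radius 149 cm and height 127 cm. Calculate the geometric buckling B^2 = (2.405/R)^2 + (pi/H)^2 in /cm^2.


B^2 = (2.405/R)^2 + (pi/H)^2
B^2 = (2.405/149)^2 + (pi/127)^2
B^2 = 8.7245e-04 /cm^2

8.7245e-04


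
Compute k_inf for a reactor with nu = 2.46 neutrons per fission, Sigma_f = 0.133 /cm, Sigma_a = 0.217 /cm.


k_inf = nu * Sigma_f / Sigma_a
k_inf = 2.46 * 0.133 / 0.217
k_inf = 1.5077

1.5077


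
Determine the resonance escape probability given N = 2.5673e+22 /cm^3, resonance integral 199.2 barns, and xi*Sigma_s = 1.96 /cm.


p = exp(-N * I * 1e-24 / (xi*Sigma_s))
p = exp(-2.5673e+22 * 199.2 * 1e-24 / 1.96)
p = 0.073592

0.073592


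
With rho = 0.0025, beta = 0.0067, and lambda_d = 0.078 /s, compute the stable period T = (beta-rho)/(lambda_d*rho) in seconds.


T = (beta - rho) / (lambda_d * rho)
T = (0.0067 - 0.0025) / (0.078 * 0.0025)
T = 21.538 s

21.538


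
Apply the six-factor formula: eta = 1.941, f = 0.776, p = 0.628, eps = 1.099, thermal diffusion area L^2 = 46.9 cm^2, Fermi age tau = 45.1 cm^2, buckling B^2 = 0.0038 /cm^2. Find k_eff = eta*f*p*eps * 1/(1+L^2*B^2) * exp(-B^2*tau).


k_inf = eta*f*p*eps = 1.941*0.776*0.628*1.099 = 1.039548
P_TNL = 1/(1 + L^2*B^2) = 1/(1 + 46.9*0.0038) = 0.8487379
P_FNL = exp(-B^2*tau) = exp(-0.0038*45.1) = 0.8425014
k_eff = k_inf * P_TNL * P_FNL = 1.039548 * 0.8487379 * 0.8425014
k_eff = 0.74334

0.74334


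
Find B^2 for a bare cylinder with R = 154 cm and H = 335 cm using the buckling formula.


B^2 = (2.405/R)^2 + (pi/H)^2
B^2 = (2.405/154)^2 + (pi/335)^2
B^2 = 3.3183e-04 /cm^2

3.3183e-04


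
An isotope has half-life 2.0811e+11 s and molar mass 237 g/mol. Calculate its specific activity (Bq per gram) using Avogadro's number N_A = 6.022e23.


lambda = ln(2) / t_half = ln(2) / 2.0811e+11 = 3.330677e-12 /s
SA = lambda * N_A / M
SA = 3.330677e-12 * 6.022e23 / 237
SA = 8.4630e+09 Bq/g

8.4630e+09


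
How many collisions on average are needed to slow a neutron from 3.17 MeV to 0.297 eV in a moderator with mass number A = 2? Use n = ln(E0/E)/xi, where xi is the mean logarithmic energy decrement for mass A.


xi = 1 + (A-1)^2/(2A)*ln((A-1)/(A+1)) = 0.7253469 (for A = 2)
n = ln(E0/E) / xi
n = ln(3.17e6 / 0.297) / 0.7253469
n = ln(1.067340e+07) / 0.7253469 = 22.311

22.311


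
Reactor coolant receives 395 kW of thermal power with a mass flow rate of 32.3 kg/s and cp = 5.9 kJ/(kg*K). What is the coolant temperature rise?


dT = Q / (m_dot * cp)
dT = 395 / (32.3 * 5.9)
dT = 2.0727 C

2.0727


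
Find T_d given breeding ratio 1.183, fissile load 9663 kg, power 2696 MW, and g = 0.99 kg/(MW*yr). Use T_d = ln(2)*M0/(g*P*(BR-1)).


Breeding gain G = BR - 1 = 1.183 - 1 = 0.183
Fissile production rate = g * P * G = 0.99 * 2696 * 0.183 = 488.43432 kg/yr
T_d = ln(2) * M0 / (g * P * G)
T_d = ln(2) * 9663 / 488.43432 = 13.713 yr

13.713


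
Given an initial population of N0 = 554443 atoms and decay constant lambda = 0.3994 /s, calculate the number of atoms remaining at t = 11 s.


N = N0 * exp(-lambda * t)
N = 554443 * exp(-0.3994 * 11)
N = 6852.2

6852.2


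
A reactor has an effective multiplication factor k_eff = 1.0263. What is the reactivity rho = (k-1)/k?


rho = (k_eff - 1) / k_eff
rho = (1.0263 - 1) / 1.0263
rho = 0.025626

0.025626


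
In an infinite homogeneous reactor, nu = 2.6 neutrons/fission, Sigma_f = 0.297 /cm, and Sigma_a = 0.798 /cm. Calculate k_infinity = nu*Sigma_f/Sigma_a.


k_inf = nu * Sigma_f / Sigma_a
k_inf = 2.6 * 0.297 / 0.798
k_inf = 0.96767

0.96767


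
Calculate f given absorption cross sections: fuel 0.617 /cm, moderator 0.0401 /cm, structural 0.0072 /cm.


f = Sigma_a_fuel / (Sigma_a_fuel + Sigma_a_mod + Sigma_a_other)
f = 0.617 / (0.617 + 0.0401 + 0.0072)
f = 0.92880

0.92880


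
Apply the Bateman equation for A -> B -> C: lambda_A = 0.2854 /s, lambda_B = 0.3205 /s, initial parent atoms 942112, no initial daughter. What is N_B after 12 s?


N_B(t) = lambda_A * N_A0 / (lambda_B - lambda_A) * [exp(-lambda_A*t) - exp(-lambda_B*t)]
exp(-0.2854*12) = 0.03255579; exp(-0.3205*12) = 0.02136503
N_B = 0.2854 * 942112 / (0.3205 - 0.2854) * (0.03255579 - 0.02136503)
N_B = 85725

85725


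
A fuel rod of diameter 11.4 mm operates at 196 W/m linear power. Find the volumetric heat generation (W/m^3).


r = D / 2 / 1000 = 11.4 / 2 / 1000 = 0.0057 m
q''' = q' / (pi * r^2)
q''' = 196 / (pi * 0.0057^2)
q''' = 1.9202e+06 W/m^3

1.9202e+06


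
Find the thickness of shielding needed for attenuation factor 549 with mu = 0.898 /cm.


x = ln(factor) / mu
x = ln(549) / 0.898
x = 7.0246 cm

7.0246


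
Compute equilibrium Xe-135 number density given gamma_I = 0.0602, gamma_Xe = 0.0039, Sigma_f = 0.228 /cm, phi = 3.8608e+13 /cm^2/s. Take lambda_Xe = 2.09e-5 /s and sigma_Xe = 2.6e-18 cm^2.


Xe_eq = (gamma_I + gamma_Xe) * Sigma_f * phi / (lambda_Xe + sigma_Xe * phi)
Numerator = (0.0602 + 0.0039) * 0.228 * 3.8608e+13 = 5.642482e+11
Denominator = 2.09e-5 + 2.6e-18 * 3.8608e+13 = 1.212808e-04
Xe_eq = 5.642482e+11 / 1.212808e-04 = 4.6524e+15 /cm^3

4.6524e+15


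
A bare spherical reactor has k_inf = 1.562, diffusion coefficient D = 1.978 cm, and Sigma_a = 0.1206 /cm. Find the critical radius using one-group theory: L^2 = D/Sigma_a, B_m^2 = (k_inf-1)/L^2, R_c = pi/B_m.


L^2 = D / Sigma_a = 1.978 / 0.1206 = 16.40133 cm^2
B_m^2 = (k_inf - 1) / L^2 = (1.562 - 1) / 16.40133 = 0.03426551 /cm^2
For a bare sphere: B_g = pi/R, so R_c = pi / sqrt(B_m^2)
R_c = pi / sqrt(0.03426551) = 16.972 cm

16.972


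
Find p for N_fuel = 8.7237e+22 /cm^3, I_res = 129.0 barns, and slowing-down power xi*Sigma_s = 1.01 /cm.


p = exp(-N * I * 1e-24 / (xi*Sigma_s))
p = exp(-8.7237e+22 * 129.0 * 1e-24 / 1.01)
p = 1.4489e-05

1.4489e-05


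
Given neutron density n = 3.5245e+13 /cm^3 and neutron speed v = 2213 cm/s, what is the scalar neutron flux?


phi = n * v
phi = 3.5245e+13 * 2213
phi = 7.7997e+16 /cm^2/s

7.7997e+16


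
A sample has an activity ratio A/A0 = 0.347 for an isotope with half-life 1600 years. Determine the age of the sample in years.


lambda = ln(2) / t_half = ln(2) / 1600 = 4.332170e-04 /yr
t = -ln(A/A0) / lambda
t = -ln(0.347) / 4.332170e-04
t = 2443.2 yr

2443.2


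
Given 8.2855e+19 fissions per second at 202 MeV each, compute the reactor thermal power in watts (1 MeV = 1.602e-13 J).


P = fission_rate * E_MeV * 1.602e-13
P = 8.2855e+19 * 202 * 1.602e-13
P = 2.6812e+09 W

2.6812e+09


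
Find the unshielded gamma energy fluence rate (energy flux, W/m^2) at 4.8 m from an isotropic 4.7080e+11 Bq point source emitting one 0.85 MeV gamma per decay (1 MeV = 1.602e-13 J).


psi = A * E * 1.602e-13 / (4*pi*r^2)
psi = 4.7080e+11 * 0.85 * 1.602e-13 / (4*pi*4.8^2)
psi = 2.2142e-04 W/m^2

2.2142e-04


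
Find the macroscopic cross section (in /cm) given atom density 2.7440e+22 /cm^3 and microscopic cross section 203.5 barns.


Sigma = N * sigma_barns * 1e-24
Sigma = 2.7440e+22 * 203.5 * 1e-24
Sigma = 5.5840 /cm

5.5840


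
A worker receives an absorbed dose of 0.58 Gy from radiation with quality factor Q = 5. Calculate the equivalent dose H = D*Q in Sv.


H = D * Q
H = 0.58 * 5
H = 2.9000 Sv

2.9000


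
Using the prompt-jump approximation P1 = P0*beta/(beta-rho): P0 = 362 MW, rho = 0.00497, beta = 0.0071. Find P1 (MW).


P1/P0 = beta / (beta - rho)
P1/P0 = 0.0071 / (0.0071 - 0.00497) = 3.333333
P1 = 362 * 3.333333 = 1206.7 MW

1206.7


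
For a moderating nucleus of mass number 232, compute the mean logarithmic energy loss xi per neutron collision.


xi = 1 + (A-1)^2/(2A) * ln((A-1)/(A+1))
xi = 1 + (232-1)^2/(2*232) * ln((232-1)/(232 +1))
xi = 0.0085960

0.0085960


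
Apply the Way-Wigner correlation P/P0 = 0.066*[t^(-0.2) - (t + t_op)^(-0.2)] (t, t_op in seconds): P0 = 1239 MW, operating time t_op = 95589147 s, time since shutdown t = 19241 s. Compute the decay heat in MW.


P/P0 = 0.066 * [t^(-0.2) - (t + t_op)^(-0.2)]
P/P0 = 0.066 * [19241^(-0.2) - (19241 + 95589147)^(-0.2)]
P/P0 = 0.066 * [0.1390447 - 0.02534550] = 0.007504147
P = 1239 * 0.007504147 = 9.2976 MW

9.2976


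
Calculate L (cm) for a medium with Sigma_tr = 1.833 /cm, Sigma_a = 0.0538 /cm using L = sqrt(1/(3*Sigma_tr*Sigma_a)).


D = 1 / (3 * Sigma_tr) = 1 / (3 * 1.833) = 0.1818512 cm
L = sqrt(D / Sigma_a)
L = sqrt(0.1818512 / 0.0538)
L = 1.8385 cm

1.8385


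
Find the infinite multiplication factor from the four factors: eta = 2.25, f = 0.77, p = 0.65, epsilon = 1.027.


k_inf = eta * f * p * epsilon
k_inf = 2.25 * 0.77 * 0.65 * 1.027
k_inf = 1.1565

1.1565


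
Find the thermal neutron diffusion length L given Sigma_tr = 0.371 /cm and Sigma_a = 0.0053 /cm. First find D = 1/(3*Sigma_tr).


D = 1 / (3 * Sigma_tr) = 1 / (3 * 0.371) = 0.8984726 cm
L = sqrt(D / Sigma_a)
L = sqrt(0.8984726 / 0.0053)
L = 13.020 cm

13.020


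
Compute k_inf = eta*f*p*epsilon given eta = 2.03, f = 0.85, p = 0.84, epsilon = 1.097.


k_inf = eta * f * p * epsilon
k_inf = 2.03 * 0.85 * 0.84 * 1.097
k_inf = 1.5900

1.5900


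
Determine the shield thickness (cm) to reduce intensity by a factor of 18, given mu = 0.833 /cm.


x = ln(factor) / mu
x = ln(18) / 0.833
x = 3.4698 cm

3.4698


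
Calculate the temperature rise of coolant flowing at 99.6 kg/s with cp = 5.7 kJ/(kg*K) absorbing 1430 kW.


dT = Q / (m_dot * cp)
dT = 1430 / (99.6 * 5.7)
dT = 2.5188 C

2.5188


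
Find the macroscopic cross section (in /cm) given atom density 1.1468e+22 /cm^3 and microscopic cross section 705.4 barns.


Sigma = N * sigma_barns * 1e-24
Sigma = 1.1468e+22 * 705.4 * 1e-24
Sigma = 8.0895 /cm

8.0895


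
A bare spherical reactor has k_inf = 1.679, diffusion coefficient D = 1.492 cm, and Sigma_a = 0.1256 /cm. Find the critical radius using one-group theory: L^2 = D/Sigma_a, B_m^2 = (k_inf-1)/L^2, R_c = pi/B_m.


L^2 = D / Sigma_a = 1.492 / 0.1256 = 11.87898 cm^2
B_m^2 = (k_inf - 1) / L^2 = (1.679 - 1) / 11.87898 = 0.05715979 /cm^2
For a bare sphere: B_g = pi/R, so R_c = pi / sqrt(B_m^2)
R_c = pi / sqrt(0.05715979) = 13.140 cm

13.140


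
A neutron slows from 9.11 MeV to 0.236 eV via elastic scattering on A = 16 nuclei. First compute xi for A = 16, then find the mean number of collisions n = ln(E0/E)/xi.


xi = 1 + (A-1)^2/(2A)*ln((A-1)/(A+1)) = 0.1199467 (for A = 16)
n = ln(E0/E) / xi
n = ln(9.11e6 / 0.236) / 0.1199467
n = ln(3.860169e+07) / 0.1199467 = 145.64

145.64


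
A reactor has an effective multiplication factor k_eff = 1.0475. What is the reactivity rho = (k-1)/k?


rho = (k_eff - 1) / k_eff
rho = (1.0475 - 1) / 1.0475
rho = 0.045346

0.045346


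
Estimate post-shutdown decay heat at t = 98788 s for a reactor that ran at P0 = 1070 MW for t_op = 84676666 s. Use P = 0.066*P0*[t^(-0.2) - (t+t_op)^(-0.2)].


P/P0 = 0.066 * [t^(-0.2) - (t + t_op)^(-0.2)]
P/P0 = 0.066 * [98788^(-0.2) - (98788 + 84676666)^(-0.2)]
P/P0 = 0.066 * [0.1002442 - 0.02596247] = 0.004902594
P = 1070 * 0.004902594 = 5.2458 MW

5.2458


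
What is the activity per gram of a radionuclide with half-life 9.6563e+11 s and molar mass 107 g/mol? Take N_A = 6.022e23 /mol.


lambda = ln(2) / t_half = ln(2) / 9.6563e+11 = 7.178186e-13 /s
SA = lambda * N_A / M
SA = 7.178186e-13 * 6.022e23 / 107
SA = 4.0399e+09 Bq/g

4.0399e+09


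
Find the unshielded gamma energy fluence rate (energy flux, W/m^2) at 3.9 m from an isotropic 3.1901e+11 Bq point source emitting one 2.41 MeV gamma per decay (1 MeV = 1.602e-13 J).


psi = A * E * 1.602e-13 / (4*pi*r^2)
psi = 3.1901e+11 * 2.41 * 1.602e-13 / (4*pi*3.9^2)
psi = 6.4438e-04 W/m^2

6.4438e-04


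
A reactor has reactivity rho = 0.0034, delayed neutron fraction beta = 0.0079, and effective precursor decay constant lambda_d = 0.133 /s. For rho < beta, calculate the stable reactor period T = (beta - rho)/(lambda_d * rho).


T = (beta - rho) / (lambda_d * rho)
T = (0.0079 - 0.0034) / (0.133 * 0.0034)
T = 9.9513 s

9.9513


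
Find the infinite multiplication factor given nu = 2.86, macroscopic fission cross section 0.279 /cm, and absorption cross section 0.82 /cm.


k_inf = nu * Sigma_f / Sigma_a
k_inf = 2.86 * 0.279 / 0.82
k_inf = 0.97310

0.97310


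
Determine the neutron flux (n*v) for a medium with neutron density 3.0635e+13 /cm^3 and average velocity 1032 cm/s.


phi = n * v
phi = 3.0635e+13 * 1032
phi = 3.1615e+16 /cm^2/s

3.1615e+16


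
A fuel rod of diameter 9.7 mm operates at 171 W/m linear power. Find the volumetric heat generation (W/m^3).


r = D / 2 / 1000 = 9.7 / 2 / 1000 = 0.00485 m
q''' = q' / (pi * r^2)
q''' = 171 / (pi * 0.00485^2)
q''' = 2.3140e+06 W/m^3

2.3140e+06


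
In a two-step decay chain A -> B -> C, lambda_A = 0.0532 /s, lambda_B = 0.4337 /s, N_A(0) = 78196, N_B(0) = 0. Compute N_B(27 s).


N_B(t) = lambda_A * N_A0 / (lambda_B - lambda_A) * [exp(-lambda_A*t) - exp(-lambda_B*t)]
exp(-0.0532*27) = 0.2377822; exp(-0.4337*27) = 8.212115e-06
N_B = 0.0532 * 78196 / (0.4337 - 0.0532) * (0.2377822 - 8.212115e-06)
N_B = 2599.6

2599.6


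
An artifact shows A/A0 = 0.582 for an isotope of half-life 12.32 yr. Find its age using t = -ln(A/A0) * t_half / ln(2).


lambda = ln(2) / t_half = ln(2) / 12.32 = 0.05626195 /yr
t = -ln(A/A0) / lambda
t = -ln(0.582) / 0.05626195
t = 9.6208 yr

9.6208


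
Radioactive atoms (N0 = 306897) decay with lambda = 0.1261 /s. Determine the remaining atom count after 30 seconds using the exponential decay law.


N = N0 * exp(-lambda * t)
N = 306897 * exp(-0.1261 * 30)
N = 6983.2

6983.2


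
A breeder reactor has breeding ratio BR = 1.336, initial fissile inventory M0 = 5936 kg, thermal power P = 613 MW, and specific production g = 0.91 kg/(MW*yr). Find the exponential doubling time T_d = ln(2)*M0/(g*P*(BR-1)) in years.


Breeding gain G = BR - 1 = 1.336 - 1 = 0.336
Fissile production rate = g * P * G = 0.91 * 613 * 0.336 = 187.43088 kg/yr
T_d = ln(2) * M0 / (g * P * G)
T_d = ln(2) * 5936 / 187.43088 = 21.952 yr

21.952


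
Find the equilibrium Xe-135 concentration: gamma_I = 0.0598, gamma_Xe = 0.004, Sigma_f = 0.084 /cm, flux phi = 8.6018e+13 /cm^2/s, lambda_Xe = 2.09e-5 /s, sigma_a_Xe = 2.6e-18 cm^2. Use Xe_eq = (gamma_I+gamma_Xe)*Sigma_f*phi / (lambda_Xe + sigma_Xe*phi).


Xe_eq = (gamma_I + gamma_Xe) * Sigma_f * phi / (lambda_Xe + sigma_Xe * phi)
Numerator = (0.0598 + 0.004) * 0.084 * 8.6018e+13 = 4.609877e+11
Denominator = 2.09e-5 + 2.6e-18 * 8.6018e+13 = 2.445468e-04
Xe_eq = 4.609877e+11 / 2.445468e-04 = 1.8851e+15 /cm^3

1.8851e+15


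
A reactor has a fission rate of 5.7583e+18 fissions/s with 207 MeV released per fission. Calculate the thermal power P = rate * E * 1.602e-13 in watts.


P = fission_rate * E_MeV * 1.602e-13
P = 5.7583e+18 * 207 * 1.602e-13
P = 1.9095e+08 W

1.9095e+08


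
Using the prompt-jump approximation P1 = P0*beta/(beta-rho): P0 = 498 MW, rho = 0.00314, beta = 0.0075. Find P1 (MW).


P1/P0 = beta / (beta - rho)
P1/P0 = 0.0075 / (0.0075 - 0.00314) = 1.720183
P1 = 498 * 1.720183 = 856.65 MW

856.65


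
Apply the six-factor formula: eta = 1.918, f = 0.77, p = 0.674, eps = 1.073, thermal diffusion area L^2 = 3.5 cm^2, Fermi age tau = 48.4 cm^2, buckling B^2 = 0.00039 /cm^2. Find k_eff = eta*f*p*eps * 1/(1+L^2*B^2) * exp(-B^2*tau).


k_inf = eta*f*p*eps = 1.918*0.77*0.674*1.073 = 1.068068
P_TNL = 1/(1 + L^2*B^2) = 1/(1 + 3.5*0.00039) = 0.9986369
P_FNL = exp(-B^2*tau) = exp(-0.00039*48.4) = 0.9813010
k_eff = k_inf * P_TNL * P_FNL = 1.068068 * 0.9986369 * 0.9813010
k_eff = 1.0467

1.0467


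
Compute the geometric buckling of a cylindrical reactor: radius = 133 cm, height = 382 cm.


B^2 = (2.405/R)^2 + (pi/H)^2
B^2 = (2.405/133)^2 + (pi/382)^2
B^2 = 3.9462e-04 /cm^2

3.9462e-04


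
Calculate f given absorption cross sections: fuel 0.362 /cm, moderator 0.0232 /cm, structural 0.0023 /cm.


f = Sigma_a_fuel / (Sigma_a_fuel + Sigma_a_mod + Sigma_a_other)
f = 0.362 / (0.362 + 0.0232 + 0.0023)
f = 0.93419

0.93419


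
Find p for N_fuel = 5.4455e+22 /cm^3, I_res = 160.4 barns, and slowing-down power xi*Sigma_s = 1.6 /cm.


p = exp(-N * I * 1e-24 / (xi*Sigma_s))
p = exp(-5.4455e+22 * 160.4 * 1e-24 / 1.6)
p = 0.0042573

0.0042573


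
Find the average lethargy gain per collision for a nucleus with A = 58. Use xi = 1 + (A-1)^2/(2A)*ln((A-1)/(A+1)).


xi = 1 + (A-1)^2/(2A) * ln((A-1)/(A+1))
xi = 1 + (58-1)^2/(2*58) * ln((58-1)/(58 +1))
xi = 0.034090

0.034090


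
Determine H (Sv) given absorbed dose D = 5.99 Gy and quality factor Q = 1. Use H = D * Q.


H = D * Q
H = 5.99 * 1
H = 5.9900 Sv

5.9900


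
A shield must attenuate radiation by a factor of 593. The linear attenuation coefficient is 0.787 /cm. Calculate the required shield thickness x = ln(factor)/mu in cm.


x = ln(factor) / mu
x = ln(593) / 0.787
x = 8.1133 cm

8.1133


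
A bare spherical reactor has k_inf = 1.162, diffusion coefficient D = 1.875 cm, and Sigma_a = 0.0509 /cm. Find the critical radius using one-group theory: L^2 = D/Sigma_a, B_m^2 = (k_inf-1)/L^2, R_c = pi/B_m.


L^2 = D / Sigma_a = 1.875 / 0.0509 = 36.83694 cm^2
B_m^2 = (k_inf - 1) / L^2 = (1.162 - 1) / 36.83694 = 0.004397759 /cm^2
For a bare sphere: B_g = pi/R, so R_c = pi / sqrt(B_m^2)
R_c = pi / sqrt(0.004397759) = 47.373 cm

47.373


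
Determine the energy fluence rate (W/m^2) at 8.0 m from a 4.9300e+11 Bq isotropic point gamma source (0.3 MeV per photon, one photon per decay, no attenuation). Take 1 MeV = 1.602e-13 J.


psi = A * E * 1.602e-13 / (4*pi*r^2)
psi = 4.9300e+11 * 0.3 * 1.602e-13 / (4*pi*8.0^2)
psi = 2.9461e-05 W/m^2

2.9461e-05


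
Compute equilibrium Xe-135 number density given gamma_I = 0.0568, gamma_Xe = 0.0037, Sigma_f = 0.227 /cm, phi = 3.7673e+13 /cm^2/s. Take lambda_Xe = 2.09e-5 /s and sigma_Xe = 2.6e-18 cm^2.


Xe_eq = (gamma_I + gamma_Xe) * Sigma_f * phi / (lambda_Xe + sigma_Xe * phi)
Numerator = (0.0568 + 0.0037) * 0.227 * 3.7673e+13 = 5.173821e+11
Denominator = 2.09e-5 + 2.6e-18 * 3.7673e+13 = 1.188498e-04
Xe_eq = 5.173821e+11 / 1.188498e-04 = 4.3532e+15 /cm^3

4.3532e+15


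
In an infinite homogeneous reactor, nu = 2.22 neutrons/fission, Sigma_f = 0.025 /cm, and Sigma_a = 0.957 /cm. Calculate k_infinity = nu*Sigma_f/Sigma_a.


k_inf = nu * Sigma_f / Sigma_a
k_inf = 2.22 * 0.025 / 0.957
k_inf = 0.057994

0.057994


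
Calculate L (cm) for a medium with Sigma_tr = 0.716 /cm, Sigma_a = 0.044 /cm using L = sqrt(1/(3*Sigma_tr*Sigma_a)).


D = 1 / (3 * Sigma_tr) = 1 / (3 * 0.716) = 0.4655493 cm
L = sqrt(D / Sigma_a)
L = sqrt(0.4655493 / 0.044)
L = 3.2528 cm

3.2528


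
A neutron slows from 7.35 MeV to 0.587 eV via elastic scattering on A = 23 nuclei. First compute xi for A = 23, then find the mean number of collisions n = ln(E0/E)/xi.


xi = 1 + (A-1)^2/(2A)*ln((A-1)/(A+1)) = 0.08448899 (for A = 23)
n = ln(E0/E) / xi
n = ln(7.35e6 / 0.587) / 0.08448899
n = ln(1.252129e+07) / 0.08448899 = 193.43

193.43


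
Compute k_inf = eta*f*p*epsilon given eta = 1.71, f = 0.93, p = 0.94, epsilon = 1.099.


k_inf = eta * f * p * epsilon
k_inf = 1.71 * 0.93 * 0.94 * 1.099
k_inf = 1.6429

1.6429


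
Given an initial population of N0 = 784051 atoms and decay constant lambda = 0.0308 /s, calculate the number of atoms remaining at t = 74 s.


N = N0 * exp(-lambda * t)
N = 784051 * exp(-0.0308 * 74)
N = 80260

80260


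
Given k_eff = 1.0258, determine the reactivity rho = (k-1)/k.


rho = (k_eff - 1) / k_eff
rho = (1.0258 - 1) / 1.0258
rho = 0.025151

0.025151


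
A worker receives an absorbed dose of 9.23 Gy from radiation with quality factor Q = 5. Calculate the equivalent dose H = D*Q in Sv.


H = D * Q
H = 9.23 * 5
H = 46.150 Sv

46.150


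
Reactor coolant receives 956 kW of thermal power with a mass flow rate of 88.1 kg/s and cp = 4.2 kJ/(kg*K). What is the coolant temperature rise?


dT = Q / (m_dot * cp)
dT = 956 / (88.1 * 4.2)
dT = 2.5836 C

2.5836


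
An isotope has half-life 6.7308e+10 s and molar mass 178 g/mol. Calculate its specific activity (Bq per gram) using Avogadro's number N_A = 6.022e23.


lambda = ln(2) / t_half = ln(2) / 6.7308e+10 = 1.029814e-11 /s
SA = lambda * N_A / M
SA = 1.029814e-11 * 6.022e23 / 178
SA = 3.4840e+10 Bq/g

3.4840e+10


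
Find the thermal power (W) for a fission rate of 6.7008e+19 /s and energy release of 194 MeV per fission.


P = fission_rate * E_MeV * 1.602e-13
P = 6.7008e+19 * 194 * 1.602e-13
P = 2.0825e+09 W

2.0825e+09


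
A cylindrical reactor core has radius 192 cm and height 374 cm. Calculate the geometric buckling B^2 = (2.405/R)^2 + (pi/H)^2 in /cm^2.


B^2 = (2.405/R)^2 + (pi/H)^2
B^2 = (2.405/192)^2 + (pi/374)^2
B^2 = 2.2746e-04 /cm^2

2.2746e-04


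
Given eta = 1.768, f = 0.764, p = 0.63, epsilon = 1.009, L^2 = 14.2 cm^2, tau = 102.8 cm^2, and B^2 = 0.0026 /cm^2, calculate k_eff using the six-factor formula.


k_inf = eta*f*p*eps = 1.768*0.764*0.63*1.009 = 0.8586325
P_TNL = 1/(1 + L^2*B^2) = 1/(1 + 14.2*0.0026) = 0.9643946
P_FNL = exp(-B^2*tau) = exp(-0.0026*102.8) = 0.7654587
k_eff = k_inf * P_TNL * P_FNL = 0.8586325 * 0.9643946 * 0.7654587
k_eff = 0.63385

0.63385


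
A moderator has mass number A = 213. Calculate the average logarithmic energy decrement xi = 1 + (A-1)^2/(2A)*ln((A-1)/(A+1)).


xi = 1 + (A-1)^2/(2A) * ln((A-1)/(A+1))
xi = 1 + (213-1)^2/(2*213) * ln((213-1)/(213 +1))
xi = 0.0093604

0.0093604


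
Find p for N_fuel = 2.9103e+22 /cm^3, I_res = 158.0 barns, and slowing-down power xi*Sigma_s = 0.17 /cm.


p = exp(-N * I * 1e-24 / (xi*Sigma_s))
p = exp(-2.9103e+22 * 158.0 * 1e-24 / 0.17)
p = 1.7902e-12

1.7902e-12


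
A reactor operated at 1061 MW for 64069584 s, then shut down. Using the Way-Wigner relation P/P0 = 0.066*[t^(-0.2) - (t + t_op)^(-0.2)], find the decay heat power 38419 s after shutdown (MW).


P/P0 = 0.066 * [t^(-0.2) - (t + t_op)^(-0.2)]
P/P0 = 0.066 * [38419^(-0.2) - (38419 + 64069584)^(-0.2)]
P/P0 = 0.066 * [0.1210851 - 0.02745475] = 0.006179603
P = 1061 * 0.006179603 = 6.5566 MW

6.5566


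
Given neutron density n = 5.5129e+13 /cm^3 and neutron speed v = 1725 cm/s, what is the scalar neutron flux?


phi = n * v
phi = 5.5129e+13 * 1725
phi = 9.5098e+16 /cm^2/s

9.5098e+16


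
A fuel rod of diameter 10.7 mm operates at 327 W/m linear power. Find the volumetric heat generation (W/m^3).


r = D / 2 / 1000 = 10.7 / 2 / 1000 = 0.00535 m
q''' = q' / (pi * r^2)
q''' = 327 / (pi * 0.00535^2)
q''' = 3.6366e+06 W/m^3

3.6366e+06


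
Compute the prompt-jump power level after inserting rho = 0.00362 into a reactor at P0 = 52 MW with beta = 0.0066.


P1/P0 = beta / (beta - rho)
P1/P0 = 0.0066 / (0.0066 - 0.00362) = 2.214765
P1 = 52 * 2.214765 = 115.17 MW

115.17


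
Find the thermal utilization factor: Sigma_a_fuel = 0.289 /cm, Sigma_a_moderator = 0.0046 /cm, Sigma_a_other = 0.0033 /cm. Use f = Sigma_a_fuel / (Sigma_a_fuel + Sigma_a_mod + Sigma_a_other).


f = Sigma_a_fuel / (Sigma_a_fuel + Sigma_a_mod + Sigma_a_other)
f = 0.289 / (0.289 + 0.0046 + 0.0033)
f = 0.97339

0.97339


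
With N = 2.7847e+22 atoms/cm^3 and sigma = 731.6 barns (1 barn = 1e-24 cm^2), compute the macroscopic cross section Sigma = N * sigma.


Sigma = N * sigma_barns * 1e-24
Sigma = 2.7847e+22 * 731.6 * 1e-24
Sigma = 20.373 /cm

20.373


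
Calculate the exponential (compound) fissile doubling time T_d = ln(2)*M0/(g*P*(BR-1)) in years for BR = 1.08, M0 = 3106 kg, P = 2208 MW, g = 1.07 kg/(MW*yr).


Breeding gain G = BR - 1 = 1.08 - 1 = 0.08
Fissile production rate = g * P * G = 1.07 * 2208 * 0.08 = 189.0048 kg/yr
T_d = ln(2) * M0 / (g * P * G)
T_d = ln(2) * 3106 / 189.0048 = 11.391 yr

11.391


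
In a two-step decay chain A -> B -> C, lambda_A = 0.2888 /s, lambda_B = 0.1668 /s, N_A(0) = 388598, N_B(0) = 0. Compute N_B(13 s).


N_B(t) = lambda_A * N_A0 / (lambda_B - lambda_A) * [exp(-lambda_A*t) - exp(-lambda_B*t)]
exp(-0.2888*13) = 0.02341450; exp(-0.1668*13) = 0.1143604
N_B = 0.2888 * 388598 / (0.1668 - 0.2888) * (0.02341450 - 0.1143604)
N_B = 83661

83661


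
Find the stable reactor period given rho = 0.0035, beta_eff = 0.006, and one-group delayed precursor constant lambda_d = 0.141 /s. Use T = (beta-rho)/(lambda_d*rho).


T = (beta - rho) / (lambda_d * rho)
T = (0.006 - 0.0035) / (0.141 * 0.0035)
T = 5.0659 s

5.0659


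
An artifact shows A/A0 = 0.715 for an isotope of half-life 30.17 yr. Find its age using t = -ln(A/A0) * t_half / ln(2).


lambda = ln(2) / t_half = ln(2) / 30.17 = 0.02297472 /yr
t = -ln(A/A0) / lambda
t = -ln(0.715) / 0.02297472
t = 14.602 yr

14.602


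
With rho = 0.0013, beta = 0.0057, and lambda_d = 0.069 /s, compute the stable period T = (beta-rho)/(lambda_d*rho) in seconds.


T = (beta - rho) / (lambda_d * rho)
T = (0.0057 - 0.0013) / (0.069 * 0.0013)
T = 49.052 s

49.052


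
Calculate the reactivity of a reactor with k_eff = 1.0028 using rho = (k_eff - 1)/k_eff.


rho = (k_eff - 1) / k_eff
rho = (1.0028 - 1) / 1.0028
rho = 0.0027922

0.0027922


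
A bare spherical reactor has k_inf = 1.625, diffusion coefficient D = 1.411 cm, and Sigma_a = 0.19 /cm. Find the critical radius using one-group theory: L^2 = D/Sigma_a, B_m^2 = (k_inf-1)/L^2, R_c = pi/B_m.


L^2 = D / Sigma_a = 1.411 / 0.19 = 7.426316 cm^2
B_m^2 = (k_inf - 1) / L^2 = (1.625 - 1) / 7.426316 = 0.08416017 /cm^2
For a bare sphere: B_g = pi/R, so R_c = pi / sqrt(B_m^2)
R_c = pi / sqrt(0.08416017) = 10.829 cm

10.829


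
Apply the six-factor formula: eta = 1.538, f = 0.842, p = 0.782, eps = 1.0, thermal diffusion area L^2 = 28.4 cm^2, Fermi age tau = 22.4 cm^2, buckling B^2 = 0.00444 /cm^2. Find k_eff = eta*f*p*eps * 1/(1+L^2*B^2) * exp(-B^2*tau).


k_inf = eta*f*p*eps = 1.538*0.842*0.782*1.0 = 1.012687
P_TNL = 1/(1 + L^2*B^2) = 1/(1 + 28.4*0.00444) = 0.8880238
P_FNL = exp(-B^2*tau) = exp(-0.00444*22.4) = 0.9053298
k_eff = k_inf * P_TNL * P_FNL = 1.012687 * 0.8880238 * 0.9053298
k_eff = 0.81415

0.81415


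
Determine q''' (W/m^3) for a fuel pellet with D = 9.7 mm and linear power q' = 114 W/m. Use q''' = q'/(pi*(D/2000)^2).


r = D / 2 / 1000 = 9.7 / 2 / 1000 = 0.00485 m
q''' = q' / (pi * r^2)
q''' = 114 / (pi * 0.00485^2)
q''' = 1.5427e+06 W/m^3

1.5427e+06


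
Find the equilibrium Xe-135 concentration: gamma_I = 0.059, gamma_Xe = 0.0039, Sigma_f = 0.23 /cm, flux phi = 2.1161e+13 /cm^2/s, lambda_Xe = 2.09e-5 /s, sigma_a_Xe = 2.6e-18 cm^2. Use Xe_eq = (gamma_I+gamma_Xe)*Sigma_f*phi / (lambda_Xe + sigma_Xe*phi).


Xe_eq = (gamma_I + gamma_Xe) * Sigma_f * phi / (lambda_Xe + sigma_Xe * phi)
Numerator = (0.059 + 0.0039) * 0.23 * 2.1161e+13 = 3.061362e+11
Denominator = 2.09e-5 + 2.6e-18 * 2.1161e+13 = 7.591860e-05
Xe_eq = 3.061362e+11 / 7.591860e-05 = 4.0324e+15 /cm^3

4.0324e+15


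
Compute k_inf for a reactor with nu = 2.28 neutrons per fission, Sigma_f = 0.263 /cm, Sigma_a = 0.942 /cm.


k_inf = nu * Sigma_f / Sigma_a
k_inf = 2.28 * 0.263 / 0.942
k_inf = 0.63656

0.63656


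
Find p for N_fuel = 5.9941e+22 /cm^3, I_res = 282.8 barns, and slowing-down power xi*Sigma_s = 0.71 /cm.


p = exp(-N * I * 1e-24 / (xi*Sigma_s))
p = exp(-5.9941e+22 * 282.8 * 1e-24 / 0.71)
p = 4.2774e-11

4.2774e-11


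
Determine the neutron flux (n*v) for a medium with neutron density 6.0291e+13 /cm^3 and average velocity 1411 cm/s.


phi = n * v
phi = 6.0291e+13 * 1411
phi = 8.5071e+16 /cm^2/s

8.5071e+16


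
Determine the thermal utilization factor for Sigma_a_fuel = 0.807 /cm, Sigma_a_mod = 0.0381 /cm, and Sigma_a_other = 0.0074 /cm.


f = Sigma_a_fuel / (Sigma_a_fuel + Sigma_a_mod + Sigma_a_other)
f = 0.807 / (0.807 + 0.0381 + 0.0074)
f = 0.94663

0.94663


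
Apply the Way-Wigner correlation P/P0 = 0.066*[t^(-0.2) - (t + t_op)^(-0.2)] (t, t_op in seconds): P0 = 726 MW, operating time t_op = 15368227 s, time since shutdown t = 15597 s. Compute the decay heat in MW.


P/P0 = 0.066 * [t^(-0.2) - (t + t_op)^(-0.2)]
P/P0 = 0.066 * [15597^(-0.2) - (15597 + 15368227)^(-0.2)]
P/P0 = 0.066 * [0.1450079 - 0.03652474] = 0.007159889
P = 726 * 0.007159889 = 5.1981 MW

5.1981


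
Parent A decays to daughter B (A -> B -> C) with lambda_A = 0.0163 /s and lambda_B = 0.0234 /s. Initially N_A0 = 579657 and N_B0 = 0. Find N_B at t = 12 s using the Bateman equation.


N_B(t) = lambda_A * N_A0 / (lambda_B - lambda_A) * [exp(-lambda_A*t) - exp(-lambda_B*t)]
exp(-0.0163*12) = 0.8223411; exp(-0.0234*12) = 0.7551794
N_B = 0.0163 * 579657 / (0.0234 - 0.0163) * (0.8223411 - 0.7551794)
N_B = 89376

89376


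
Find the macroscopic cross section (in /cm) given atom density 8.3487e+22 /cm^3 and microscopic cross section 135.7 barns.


Sigma = N * sigma_barns * 1e-24
Sigma = 8.3487e+22 * 135.7 * 1e-24
Sigma = 11.329 /cm

11.329


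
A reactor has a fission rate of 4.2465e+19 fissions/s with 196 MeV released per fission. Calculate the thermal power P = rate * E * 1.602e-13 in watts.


P = fission_rate * E_MeV * 1.602e-13
P = 4.2465e+19 * 196 * 1.602e-13
P = 1.3334e+09 W

1.3334e+09


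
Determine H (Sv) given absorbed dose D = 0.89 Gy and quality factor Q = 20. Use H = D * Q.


H = D * Q
H = 0.89 * 20
H = 17.800 Sv

17.800


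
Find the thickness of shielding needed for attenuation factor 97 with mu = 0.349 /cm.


x = ln(factor) / mu
x = ln(97) / 0.349
x = 13.108 cm

13.108


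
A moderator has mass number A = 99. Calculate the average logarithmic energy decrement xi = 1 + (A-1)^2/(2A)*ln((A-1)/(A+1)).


xi = 1 + (A-1)^2/(2A) * ln((A-1)/(A+1))
xi = 1 + (99-1)^2/(2*99) * ln((99-1)/(99 +1))
xi = 0.020067

0.020067


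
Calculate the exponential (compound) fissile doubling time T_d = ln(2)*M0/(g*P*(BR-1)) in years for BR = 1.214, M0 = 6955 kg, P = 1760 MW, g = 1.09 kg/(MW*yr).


Breeding gain G = BR - 1 = 1.214 - 1 = 0.214
Fissile production rate = g * P * G = 1.09 * 1760 * 0.214 = 410.5376 kg/yr
T_d = ln(2) * M0 / (g * P * G)
T_d = ln(2) * 6955 / 410.5376 = 11.743 yr

11.743


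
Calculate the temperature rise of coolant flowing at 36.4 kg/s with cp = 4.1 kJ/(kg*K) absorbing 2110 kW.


dT = Q / (m_dot * cp)
dT = 2110 / (36.4 * 4.1)
dT = 14.138 C

14.138


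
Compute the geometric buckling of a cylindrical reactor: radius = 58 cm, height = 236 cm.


B^2 = (2.405/R)^2 + (pi/H)^2
B^2 = (2.405/58)^2 + (pi/236)^2
B^2 = 0.0018966 /cm^2

0.0018966


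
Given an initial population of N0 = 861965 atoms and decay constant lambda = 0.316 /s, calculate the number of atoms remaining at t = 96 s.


N = N0 * exp(-lambda * t)
N = 861965 * exp(-0.316 * 96)
N = 5.7641e-08

5.7641e-08


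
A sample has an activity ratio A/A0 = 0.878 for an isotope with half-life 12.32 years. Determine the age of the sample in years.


lambda = ln(2) / t_half = ln(2) / 12.32 = 0.05626195 /yr
t = -ln(A/A0) / lambda
t = -ln(0.878) / 0.05626195
t = 2.3126 yr

2.3126


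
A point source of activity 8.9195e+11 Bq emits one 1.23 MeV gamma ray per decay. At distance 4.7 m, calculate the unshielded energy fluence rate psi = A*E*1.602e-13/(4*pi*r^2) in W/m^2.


psi = A * E * 1.602e-13 / (4*pi*r^2)
psi = 8.9195e+11 * 1.23 * 1.602e-13 / (4*pi*4.7^2)
psi = 6.3314e-04 W/m^2

6.3314e-04


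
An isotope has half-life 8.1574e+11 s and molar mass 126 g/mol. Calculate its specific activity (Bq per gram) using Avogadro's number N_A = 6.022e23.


lambda = ln(2) / t_half = ln(2) / 8.1574e+11 = 8.497158e-13 /s
SA = lambda * N_A / M
SA = 8.497158e-13 * 6.022e23 / 126
SA = 4.0611e+09 Bq/g

4.0611e+09
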